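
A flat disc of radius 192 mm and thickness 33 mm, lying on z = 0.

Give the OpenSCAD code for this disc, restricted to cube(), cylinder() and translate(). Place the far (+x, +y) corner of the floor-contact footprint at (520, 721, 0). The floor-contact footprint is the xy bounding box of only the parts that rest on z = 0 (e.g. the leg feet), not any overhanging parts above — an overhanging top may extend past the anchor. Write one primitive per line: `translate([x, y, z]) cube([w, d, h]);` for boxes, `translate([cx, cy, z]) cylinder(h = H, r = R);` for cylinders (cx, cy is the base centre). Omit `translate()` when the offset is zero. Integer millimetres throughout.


translate([328, 529, 0]) cylinder(h = 33, r = 192);


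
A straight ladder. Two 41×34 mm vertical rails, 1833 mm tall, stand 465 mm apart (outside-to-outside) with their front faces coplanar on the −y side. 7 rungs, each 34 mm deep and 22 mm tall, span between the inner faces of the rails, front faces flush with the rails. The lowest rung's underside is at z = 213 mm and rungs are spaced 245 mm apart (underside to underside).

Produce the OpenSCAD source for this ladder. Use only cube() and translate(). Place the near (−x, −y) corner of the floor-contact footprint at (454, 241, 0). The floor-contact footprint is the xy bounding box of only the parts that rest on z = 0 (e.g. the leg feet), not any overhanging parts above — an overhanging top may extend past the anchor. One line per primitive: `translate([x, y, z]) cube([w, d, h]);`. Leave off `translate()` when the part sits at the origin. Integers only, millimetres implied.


// rung span = 465 - 2*41 = 383
// rung[k] z = 213 + k*245
translate([454, 241, 0]) cube([41, 34, 1833]);
translate([878, 241, 0]) cube([41, 34, 1833]);
translate([495, 241, 213]) cube([383, 34, 22]);
translate([495, 241, 458]) cube([383, 34, 22]);
translate([495, 241, 703]) cube([383, 34, 22]);
translate([495, 241, 948]) cube([383, 34, 22]);
translate([495, 241, 1193]) cube([383, 34, 22]);
translate([495, 241, 1438]) cube([383, 34, 22]);
translate([495, 241, 1683]) cube([383, 34, 22]);


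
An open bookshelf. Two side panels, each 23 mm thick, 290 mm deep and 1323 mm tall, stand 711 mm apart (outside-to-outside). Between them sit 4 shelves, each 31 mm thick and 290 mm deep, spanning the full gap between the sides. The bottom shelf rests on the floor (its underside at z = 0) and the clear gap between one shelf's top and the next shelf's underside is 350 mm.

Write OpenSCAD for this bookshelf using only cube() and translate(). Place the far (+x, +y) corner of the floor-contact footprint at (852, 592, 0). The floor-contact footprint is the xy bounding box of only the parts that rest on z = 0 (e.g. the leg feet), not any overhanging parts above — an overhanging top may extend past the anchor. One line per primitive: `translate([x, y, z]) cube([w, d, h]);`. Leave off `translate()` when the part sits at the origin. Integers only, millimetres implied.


translate([141, 302, 0]) cube([23, 290, 1323]);
translate([829, 302, 0]) cube([23, 290, 1323]);
translate([164, 302, 0]) cube([665, 290, 31]);
translate([164, 302, 381]) cube([665, 290, 31]);
translate([164, 302, 762]) cube([665, 290, 31]);
translate([164, 302, 1143]) cube([665, 290, 31]);


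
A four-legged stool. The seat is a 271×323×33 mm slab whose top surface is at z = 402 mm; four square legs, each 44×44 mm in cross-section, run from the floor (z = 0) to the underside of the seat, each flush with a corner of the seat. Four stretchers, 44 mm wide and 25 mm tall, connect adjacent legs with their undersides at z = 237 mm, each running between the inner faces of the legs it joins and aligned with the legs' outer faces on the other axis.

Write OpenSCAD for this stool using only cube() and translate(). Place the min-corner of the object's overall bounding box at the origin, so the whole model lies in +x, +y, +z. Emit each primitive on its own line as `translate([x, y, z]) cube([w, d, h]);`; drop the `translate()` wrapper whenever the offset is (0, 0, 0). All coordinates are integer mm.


// leg_h = 402 - 33 = 369
// stretcher span = 271 - 2*44 = 183
translate([0, 0, 369]) cube([271, 323, 33]);
cube([44, 44, 369]);
translate([227, 0, 0]) cube([44, 44, 369]);
translate([0, 279, 0]) cube([44, 44, 369]);
translate([227, 279, 0]) cube([44, 44, 369]);
translate([44, 0, 237]) cube([183, 44, 25]);
translate([44, 279, 237]) cube([183, 44, 25]);
translate([0, 44, 237]) cube([44, 235, 25]);
translate([227, 44, 237]) cube([44, 235, 25]);


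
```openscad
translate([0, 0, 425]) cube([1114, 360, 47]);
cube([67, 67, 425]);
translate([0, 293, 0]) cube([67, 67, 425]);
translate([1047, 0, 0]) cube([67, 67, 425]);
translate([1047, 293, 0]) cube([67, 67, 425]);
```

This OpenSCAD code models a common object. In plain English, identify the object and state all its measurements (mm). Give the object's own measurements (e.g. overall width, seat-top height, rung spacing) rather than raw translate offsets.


A long wooden bench with a 1114 mm (x) × 360 mm (y) seat, 47 mm thick, its top surface 472 mm above the floor. Four 67 mm square legs at the seat corners, flush with the edges, run from z = 0 to the seat underside.


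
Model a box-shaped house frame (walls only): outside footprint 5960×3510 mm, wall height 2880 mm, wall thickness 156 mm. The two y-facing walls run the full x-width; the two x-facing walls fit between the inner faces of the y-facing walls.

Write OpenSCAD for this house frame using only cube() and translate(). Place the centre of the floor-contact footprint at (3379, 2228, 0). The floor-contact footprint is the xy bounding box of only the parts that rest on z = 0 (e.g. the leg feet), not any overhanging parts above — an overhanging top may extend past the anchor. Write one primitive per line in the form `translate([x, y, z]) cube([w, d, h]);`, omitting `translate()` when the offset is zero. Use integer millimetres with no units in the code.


translate([399, 473, 0]) cube([5960, 156, 2880]);
translate([399, 3827, 0]) cube([5960, 156, 2880]);
translate([399, 629, 0]) cube([156, 3198, 2880]);
translate([6203, 629, 0]) cube([156, 3198, 2880]);


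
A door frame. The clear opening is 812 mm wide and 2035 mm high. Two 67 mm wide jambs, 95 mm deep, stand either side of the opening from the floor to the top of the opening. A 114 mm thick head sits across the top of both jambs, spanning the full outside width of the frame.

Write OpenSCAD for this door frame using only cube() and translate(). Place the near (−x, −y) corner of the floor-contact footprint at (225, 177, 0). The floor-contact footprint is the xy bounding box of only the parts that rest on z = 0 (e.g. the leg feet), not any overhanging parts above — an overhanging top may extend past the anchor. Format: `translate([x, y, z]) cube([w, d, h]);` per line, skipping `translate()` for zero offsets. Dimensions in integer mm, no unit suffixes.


translate([225, 177, 0]) cube([67, 95, 2035]);
translate([1104, 177, 0]) cube([67, 95, 2035]);
translate([225, 177, 2035]) cube([946, 95, 114]);


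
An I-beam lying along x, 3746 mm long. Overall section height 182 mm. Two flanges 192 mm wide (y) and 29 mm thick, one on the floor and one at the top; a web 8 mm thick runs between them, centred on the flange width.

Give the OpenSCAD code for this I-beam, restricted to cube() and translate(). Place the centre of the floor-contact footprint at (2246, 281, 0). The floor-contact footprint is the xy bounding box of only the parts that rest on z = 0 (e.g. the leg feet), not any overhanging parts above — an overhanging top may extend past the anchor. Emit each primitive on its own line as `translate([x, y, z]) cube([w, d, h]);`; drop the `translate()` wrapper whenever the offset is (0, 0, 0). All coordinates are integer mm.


translate([373, 185, 0]) cube([3746, 192, 29]);
translate([373, 277, 29]) cube([3746, 8, 124]);
translate([373, 185, 153]) cube([3746, 192, 29]);


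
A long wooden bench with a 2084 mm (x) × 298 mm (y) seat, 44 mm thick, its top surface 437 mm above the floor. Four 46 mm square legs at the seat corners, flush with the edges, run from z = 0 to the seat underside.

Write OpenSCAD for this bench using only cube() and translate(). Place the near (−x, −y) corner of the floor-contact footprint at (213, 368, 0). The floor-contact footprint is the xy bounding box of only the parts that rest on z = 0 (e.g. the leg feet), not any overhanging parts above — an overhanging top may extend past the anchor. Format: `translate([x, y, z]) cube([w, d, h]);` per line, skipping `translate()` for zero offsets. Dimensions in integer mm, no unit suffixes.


translate([213, 368, 393]) cube([2084, 298, 44]);
translate([213, 368, 0]) cube([46, 46, 393]);
translate([213, 620, 0]) cube([46, 46, 393]);
translate([2251, 368, 0]) cube([46, 46, 393]);
translate([2251, 620, 0]) cube([46, 46, 393]);


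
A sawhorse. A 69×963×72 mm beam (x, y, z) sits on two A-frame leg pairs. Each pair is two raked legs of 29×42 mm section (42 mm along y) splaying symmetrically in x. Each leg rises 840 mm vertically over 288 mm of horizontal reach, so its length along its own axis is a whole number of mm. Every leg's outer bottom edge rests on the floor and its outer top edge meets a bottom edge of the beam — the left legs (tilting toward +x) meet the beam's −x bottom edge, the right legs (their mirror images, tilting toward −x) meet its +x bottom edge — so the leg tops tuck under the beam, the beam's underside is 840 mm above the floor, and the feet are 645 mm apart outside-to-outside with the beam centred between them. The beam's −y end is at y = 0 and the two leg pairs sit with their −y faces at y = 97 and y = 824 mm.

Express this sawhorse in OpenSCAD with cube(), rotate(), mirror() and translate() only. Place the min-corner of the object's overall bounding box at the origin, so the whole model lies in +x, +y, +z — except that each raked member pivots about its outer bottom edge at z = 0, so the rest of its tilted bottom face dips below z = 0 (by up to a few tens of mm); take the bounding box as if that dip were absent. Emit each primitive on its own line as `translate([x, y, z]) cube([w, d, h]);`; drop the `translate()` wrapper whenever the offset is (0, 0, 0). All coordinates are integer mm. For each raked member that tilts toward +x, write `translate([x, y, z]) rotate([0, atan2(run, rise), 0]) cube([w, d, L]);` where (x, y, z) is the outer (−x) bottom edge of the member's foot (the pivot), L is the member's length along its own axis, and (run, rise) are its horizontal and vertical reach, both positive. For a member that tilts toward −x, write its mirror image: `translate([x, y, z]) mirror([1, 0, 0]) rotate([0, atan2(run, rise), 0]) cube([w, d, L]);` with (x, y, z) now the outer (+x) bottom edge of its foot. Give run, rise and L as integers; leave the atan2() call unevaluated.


translate([288, 0, 840]) cube([69, 963, 72]);
translate([0, 97, 0]) rotate([0, atan2(288, 840), 0]) cube([29, 42, 888]);
translate([645, 97, 0]) mirror([1, 0, 0]) rotate([0, atan2(288, 840), 0]) cube([29, 42, 888]);
translate([0, 824, 0]) rotate([0, atan2(288, 840), 0]) cube([29, 42, 888]);
translate([645, 824, 0]) mirror([1, 0, 0]) rotate([0, atan2(288, 840), 0]) cube([29, 42, 888]);


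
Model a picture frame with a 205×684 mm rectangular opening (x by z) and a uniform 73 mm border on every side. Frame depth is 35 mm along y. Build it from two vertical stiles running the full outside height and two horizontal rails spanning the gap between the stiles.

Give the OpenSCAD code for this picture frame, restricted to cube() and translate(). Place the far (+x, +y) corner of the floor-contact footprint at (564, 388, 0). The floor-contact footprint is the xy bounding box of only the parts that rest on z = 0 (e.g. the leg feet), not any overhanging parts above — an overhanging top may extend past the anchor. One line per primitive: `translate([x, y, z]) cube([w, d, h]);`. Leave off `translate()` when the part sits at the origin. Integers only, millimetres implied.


translate([213, 353, 0]) cube([73, 35, 830]);
translate([491, 353, 0]) cube([73, 35, 830]);
translate([286, 353, 0]) cube([205, 35, 73]);
translate([286, 353, 757]) cube([205, 35, 73]);


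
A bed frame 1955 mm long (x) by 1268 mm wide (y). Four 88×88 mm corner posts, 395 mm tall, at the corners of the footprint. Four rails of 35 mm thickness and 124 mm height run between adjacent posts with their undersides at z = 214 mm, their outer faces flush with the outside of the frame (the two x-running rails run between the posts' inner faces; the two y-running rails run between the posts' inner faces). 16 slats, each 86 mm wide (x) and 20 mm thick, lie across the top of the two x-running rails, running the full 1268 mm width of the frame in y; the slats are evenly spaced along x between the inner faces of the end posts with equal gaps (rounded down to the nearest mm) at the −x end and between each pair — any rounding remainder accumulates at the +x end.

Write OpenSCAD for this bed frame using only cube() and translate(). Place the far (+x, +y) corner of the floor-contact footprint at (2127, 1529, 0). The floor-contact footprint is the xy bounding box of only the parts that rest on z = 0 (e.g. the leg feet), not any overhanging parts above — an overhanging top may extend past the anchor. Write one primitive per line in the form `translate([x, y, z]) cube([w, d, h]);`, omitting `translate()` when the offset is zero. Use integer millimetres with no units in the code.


translate([172, 261, 0]) cube([88, 88, 395]);
translate([172, 1441, 0]) cube([88, 88, 395]);
translate([2039, 261, 0]) cube([88, 88, 395]);
translate([2039, 1441, 0]) cube([88, 88, 395]);
translate([260, 261, 214]) cube([1779, 35, 124]);
translate([260, 1494, 214]) cube([1779, 35, 124]);
translate([172, 349, 214]) cube([35, 1092, 124]);
translate([2092, 349, 214]) cube([35, 1092, 124]);
translate([283, 261, 338]) cube([86, 1268, 20]);
translate([392, 261, 338]) cube([86, 1268, 20]);
translate([501, 261, 338]) cube([86, 1268, 20]);
translate([610, 261, 338]) cube([86, 1268, 20]);
translate([719, 261, 338]) cube([86, 1268, 20]);
translate([828, 261, 338]) cube([86, 1268, 20]);
translate([937, 261, 338]) cube([86, 1268, 20]);
translate([1046, 261, 338]) cube([86, 1268, 20]);
translate([1155, 261, 338]) cube([86, 1268, 20]);
translate([1264, 261, 338]) cube([86, 1268, 20]);
translate([1373, 261, 338]) cube([86, 1268, 20]);
translate([1482, 261, 338]) cube([86, 1268, 20]);
translate([1591, 261, 338]) cube([86, 1268, 20]);
translate([1700, 261, 338]) cube([86, 1268, 20]);
translate([1809, 261, 338]) cube([86, 1268, 20]);
translate([1918, 261, 338]) cube([86, 1268, 20]);


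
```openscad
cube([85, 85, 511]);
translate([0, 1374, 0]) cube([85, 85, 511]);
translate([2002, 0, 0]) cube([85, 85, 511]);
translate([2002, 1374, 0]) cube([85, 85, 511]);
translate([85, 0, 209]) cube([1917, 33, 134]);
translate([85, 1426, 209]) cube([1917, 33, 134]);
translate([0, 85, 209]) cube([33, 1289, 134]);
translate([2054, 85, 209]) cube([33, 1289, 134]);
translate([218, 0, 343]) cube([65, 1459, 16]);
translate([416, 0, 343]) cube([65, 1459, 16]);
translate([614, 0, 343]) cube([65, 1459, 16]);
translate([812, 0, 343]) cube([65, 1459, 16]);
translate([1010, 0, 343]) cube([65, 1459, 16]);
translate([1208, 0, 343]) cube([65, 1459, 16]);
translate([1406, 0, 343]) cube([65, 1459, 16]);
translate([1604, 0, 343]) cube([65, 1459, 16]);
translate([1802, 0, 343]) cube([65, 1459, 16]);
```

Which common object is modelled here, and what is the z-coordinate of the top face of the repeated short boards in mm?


A bed frame. The slat-top height is 359 mm.

Four posts, four rails, and a row of slats — a bed frame. Slats sit on the rails at z = 209 + 134 = 343; with slat thickness 16, the top is 359 mm.


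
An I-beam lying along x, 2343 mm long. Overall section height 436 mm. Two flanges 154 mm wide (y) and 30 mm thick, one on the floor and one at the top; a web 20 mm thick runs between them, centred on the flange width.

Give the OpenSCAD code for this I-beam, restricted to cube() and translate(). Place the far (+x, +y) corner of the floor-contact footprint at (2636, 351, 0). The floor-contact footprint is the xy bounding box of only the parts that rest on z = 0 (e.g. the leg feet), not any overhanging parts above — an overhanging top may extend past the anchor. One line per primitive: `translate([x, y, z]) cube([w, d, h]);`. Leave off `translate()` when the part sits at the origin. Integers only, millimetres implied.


translate([293, 197, 0]) cube([2343, 154, 30]);
translate([293, 264, 30]) cube([2343, 20, 376]);
translate([293, 197, 406]) cube([2343, 154, 30]);


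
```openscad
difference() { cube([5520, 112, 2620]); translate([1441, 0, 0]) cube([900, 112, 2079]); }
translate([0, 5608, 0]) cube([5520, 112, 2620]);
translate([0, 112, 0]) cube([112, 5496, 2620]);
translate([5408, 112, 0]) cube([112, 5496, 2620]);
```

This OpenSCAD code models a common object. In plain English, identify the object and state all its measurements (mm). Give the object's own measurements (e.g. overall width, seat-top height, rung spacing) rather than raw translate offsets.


A single room: four walls, each 2620 mm tall and 112 mm thick, enclosing an outside footprint 5520×5720 mm (x × y), no floor or roof. The front and back walls (−y and +y sides) run the full x-width; the side walls fit between their inner faces. A door opening 900 mm wide and 2079 mm tall is cut through the front wall from the floor up, its −x edge 1441 mm from the wall's −x end.


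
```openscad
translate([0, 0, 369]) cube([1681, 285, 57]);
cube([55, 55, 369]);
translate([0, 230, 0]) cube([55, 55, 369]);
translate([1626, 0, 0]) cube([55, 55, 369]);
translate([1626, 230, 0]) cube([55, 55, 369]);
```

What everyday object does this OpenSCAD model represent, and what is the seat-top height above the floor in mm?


A bench. The seat-top height is 426 mm.

A long slab on four corner posts — a bench. The slab sits at z = 369 with thickness 57, so the top is 369 + 57 = 426 mm.


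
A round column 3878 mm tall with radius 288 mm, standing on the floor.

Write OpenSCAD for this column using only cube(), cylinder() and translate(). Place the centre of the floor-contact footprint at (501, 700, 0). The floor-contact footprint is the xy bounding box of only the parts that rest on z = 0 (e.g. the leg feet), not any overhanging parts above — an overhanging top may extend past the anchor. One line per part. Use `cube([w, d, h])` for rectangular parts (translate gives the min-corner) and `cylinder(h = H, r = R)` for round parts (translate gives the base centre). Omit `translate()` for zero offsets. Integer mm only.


translate([501, 700, 0]) cylinder(h = 3878, r = 288);


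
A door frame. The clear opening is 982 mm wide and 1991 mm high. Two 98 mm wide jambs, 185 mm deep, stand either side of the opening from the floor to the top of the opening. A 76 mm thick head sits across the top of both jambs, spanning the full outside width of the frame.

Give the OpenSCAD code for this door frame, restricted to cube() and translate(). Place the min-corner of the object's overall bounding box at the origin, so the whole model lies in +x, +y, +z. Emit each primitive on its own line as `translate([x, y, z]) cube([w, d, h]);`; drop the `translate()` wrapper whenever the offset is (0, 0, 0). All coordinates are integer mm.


cube([98, 185, 1991]);
translate([1080, 0, 0]) cube([98, 185, 1991]);
translate([0, 0, 1991]) cube([1178, 185, 76]);


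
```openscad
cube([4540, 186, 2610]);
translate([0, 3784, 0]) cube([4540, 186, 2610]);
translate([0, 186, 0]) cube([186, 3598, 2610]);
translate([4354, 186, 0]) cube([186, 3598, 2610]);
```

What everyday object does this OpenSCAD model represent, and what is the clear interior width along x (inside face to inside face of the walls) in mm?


A house (or room) frame. The interior width is 4168 mm.

Four 2610 mm walls enclosing a rectangle with no floor or roof — a room or house frame. Outside width is 4540 mm and wall thickness is 186 mm, so the interior width is 4540 − 2 × 186 = 4168 mm.


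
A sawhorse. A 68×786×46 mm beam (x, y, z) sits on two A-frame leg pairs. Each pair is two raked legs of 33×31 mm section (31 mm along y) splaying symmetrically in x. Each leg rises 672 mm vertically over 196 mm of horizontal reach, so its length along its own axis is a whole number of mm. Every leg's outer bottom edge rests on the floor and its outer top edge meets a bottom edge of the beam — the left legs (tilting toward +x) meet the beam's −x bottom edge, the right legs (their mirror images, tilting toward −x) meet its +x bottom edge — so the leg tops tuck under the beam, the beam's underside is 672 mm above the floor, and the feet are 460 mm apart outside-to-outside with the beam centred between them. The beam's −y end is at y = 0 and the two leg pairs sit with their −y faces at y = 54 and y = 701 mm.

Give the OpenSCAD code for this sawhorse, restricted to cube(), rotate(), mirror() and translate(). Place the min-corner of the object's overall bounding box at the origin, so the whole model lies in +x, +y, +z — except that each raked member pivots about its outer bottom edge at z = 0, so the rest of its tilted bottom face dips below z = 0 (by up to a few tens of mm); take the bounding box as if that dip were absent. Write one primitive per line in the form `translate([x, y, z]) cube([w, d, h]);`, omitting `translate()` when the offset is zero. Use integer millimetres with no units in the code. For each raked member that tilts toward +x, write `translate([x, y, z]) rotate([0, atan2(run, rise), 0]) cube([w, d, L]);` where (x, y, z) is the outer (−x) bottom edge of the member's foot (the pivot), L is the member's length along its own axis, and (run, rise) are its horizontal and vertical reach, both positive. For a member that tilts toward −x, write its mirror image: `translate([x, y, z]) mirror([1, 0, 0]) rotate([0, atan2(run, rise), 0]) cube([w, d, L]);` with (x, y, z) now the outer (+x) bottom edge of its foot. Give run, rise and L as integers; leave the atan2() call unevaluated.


translate([196, 0, 672]) cube([68, 786, 46]);
translate([0, 54, 0]) rotate([0, atan2(196, 672), 0]) cube([33, 31, 700]);
translate([460, 54, 0]) mirror([1, 0, 0]) rotate([0, atan2(196, 672), 0]) cube([33, 31, 700]);
translate([0, 701, 0]) rotate([0, atan2(196, 672), 0]) cube([33, 31, 700]);
translate([460, 701, 0]) mirror([1, 0, 0]) rotate([0, atan2(196, 672), 0]) cube([33, 31, 700]);


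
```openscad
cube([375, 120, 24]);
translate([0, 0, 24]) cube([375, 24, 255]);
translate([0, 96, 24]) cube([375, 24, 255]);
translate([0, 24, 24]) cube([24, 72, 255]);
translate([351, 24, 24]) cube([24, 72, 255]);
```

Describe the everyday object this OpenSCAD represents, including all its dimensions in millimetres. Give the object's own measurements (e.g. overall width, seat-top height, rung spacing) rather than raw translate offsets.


An open-topped rectangular box: outside dimensions 375×120×279 mm, with a uniform wall and base thickness of 24 mm. The base is a full 375×120 slab on the floor; four walls sit on top of the base. The front and back walls (the −y and +y sides) span the full width; the two side walls fit between them.


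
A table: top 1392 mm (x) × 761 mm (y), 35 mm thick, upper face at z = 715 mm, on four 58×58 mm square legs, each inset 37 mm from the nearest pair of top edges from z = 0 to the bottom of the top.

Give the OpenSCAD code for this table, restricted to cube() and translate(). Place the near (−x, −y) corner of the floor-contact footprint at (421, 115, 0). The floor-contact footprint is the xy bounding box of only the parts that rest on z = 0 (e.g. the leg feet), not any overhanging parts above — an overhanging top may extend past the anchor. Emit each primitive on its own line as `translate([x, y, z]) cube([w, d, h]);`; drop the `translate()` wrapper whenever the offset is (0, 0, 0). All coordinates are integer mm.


// leg_h = 715 - 35 = 680
translate([384, 78, 680]) cube([1392, 761, 35]);
translate([421, 115, 0]) cube([58, 58, 680]);
translate([1681, 115, 0]) cube([58, 58, 680]);
translate([421, 744, 0]) cube([58, 58, 680]);
translate([1681, 744, 0]) cube([58, 58, 680]);


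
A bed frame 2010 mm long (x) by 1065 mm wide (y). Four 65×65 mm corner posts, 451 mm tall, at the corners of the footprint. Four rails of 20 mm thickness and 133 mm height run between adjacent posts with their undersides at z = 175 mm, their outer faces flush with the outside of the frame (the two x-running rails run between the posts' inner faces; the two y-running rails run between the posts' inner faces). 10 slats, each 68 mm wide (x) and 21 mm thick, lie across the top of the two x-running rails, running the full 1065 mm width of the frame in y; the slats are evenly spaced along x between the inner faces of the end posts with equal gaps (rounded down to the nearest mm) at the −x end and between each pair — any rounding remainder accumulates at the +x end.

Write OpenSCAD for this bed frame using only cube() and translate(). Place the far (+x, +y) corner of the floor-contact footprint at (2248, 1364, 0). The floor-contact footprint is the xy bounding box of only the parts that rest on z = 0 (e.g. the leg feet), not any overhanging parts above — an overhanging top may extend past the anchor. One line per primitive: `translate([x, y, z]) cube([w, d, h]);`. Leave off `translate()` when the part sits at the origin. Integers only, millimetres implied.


translate([238, 299, 0]) cube([65, 65, 451]);
translate([238, 1299, 0]) cube([65, 65, 451]);
translate([2183, 299, 0]) cube([65, 65, 451]);
translate([2183, 1299, 0]) cube([65, 65, 451]);
translate([303, 299, 175]) cube([1880, 20, 133]);
translate([303, 1344, 175]) cube([1880, 20, 133]);
translate([238, 364, 175]) cube([20, 935, 133]);
translate([2228, 364, 175]) cube([20, 935, 133]);
translate([412, 299, 308]) cube([68, 1065, 21]);
translate([589, 299, 308]) cube([68, 1065, 21]);
translate([766, 299, 308]) cube([68, 1065, 21]);
translate([943, 299, 308]) cube([68, 1065, 21]);
translate([1120, 299, 308]) cube([68, 1065, 21]);
translate([1297, 299, 308]) cube([68, 1065, 21]);
translate([1474, 299, 308]) cube([68, 1065, 21]);
translate([1651, 299, 308]) cube([68, 1065, 21]);
translate([1828, 299, 308]) cube([68, 1065, 21]);
translate([2005, 299, 308]) cube([68, 1065, 21]);


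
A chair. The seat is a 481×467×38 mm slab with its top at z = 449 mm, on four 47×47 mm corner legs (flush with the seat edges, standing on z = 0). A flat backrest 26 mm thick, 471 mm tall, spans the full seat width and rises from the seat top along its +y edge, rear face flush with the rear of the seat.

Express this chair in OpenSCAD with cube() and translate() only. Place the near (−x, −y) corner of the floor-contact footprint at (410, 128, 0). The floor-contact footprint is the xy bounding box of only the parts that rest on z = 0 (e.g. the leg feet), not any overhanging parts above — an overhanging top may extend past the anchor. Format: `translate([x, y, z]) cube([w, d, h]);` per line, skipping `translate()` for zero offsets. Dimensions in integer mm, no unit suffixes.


// leg_h = 449 - 38 = 411
translate([410, 128, 411]) cube([481, 467, 38]);
translate([410, 128, 0]) cube([47, 47, 411]);
translate([844, 128, 0]) cube([47, 47, 411]);
translate([410, 548, 0]) cube([47, 47, 411]);
translate([844, 548, 0]) cube([47, 47, 411]);
translate([410, 569, 449]) cube([481, 26, 471]);


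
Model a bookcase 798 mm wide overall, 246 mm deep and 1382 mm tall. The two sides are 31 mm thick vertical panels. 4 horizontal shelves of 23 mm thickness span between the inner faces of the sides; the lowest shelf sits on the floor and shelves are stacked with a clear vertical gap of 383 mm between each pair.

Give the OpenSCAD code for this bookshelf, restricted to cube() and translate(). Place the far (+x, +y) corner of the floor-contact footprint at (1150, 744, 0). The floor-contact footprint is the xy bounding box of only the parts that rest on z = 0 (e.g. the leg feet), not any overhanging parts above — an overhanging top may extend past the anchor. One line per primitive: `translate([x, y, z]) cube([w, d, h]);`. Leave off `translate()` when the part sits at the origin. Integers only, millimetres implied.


translate([352, 498, 0]) cube([31, 246, 1382]);
translate([1119, 498, 0]) cube([31, 246, 1382]);
translate([383, 498, 0]) cube([736, 246, 23]);
translate([383, 498, 406]) cube([736, 246, 23]);
translate([383, 498, 812]) cube([736, 246, 23]);
translate([383, 498, 1218]) cube([736, 246, 23]);


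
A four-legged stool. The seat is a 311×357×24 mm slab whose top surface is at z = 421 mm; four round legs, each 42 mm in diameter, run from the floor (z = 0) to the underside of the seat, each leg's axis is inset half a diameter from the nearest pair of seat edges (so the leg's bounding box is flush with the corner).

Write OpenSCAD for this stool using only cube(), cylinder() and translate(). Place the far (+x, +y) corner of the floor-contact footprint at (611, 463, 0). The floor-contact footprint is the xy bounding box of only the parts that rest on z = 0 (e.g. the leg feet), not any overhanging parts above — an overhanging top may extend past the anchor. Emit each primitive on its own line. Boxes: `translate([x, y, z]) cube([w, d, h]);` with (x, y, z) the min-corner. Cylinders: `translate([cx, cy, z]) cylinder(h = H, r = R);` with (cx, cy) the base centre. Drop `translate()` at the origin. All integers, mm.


// leg_h = 421 - 24 = 397
translate([300, 106, 397]) cube([311, 357, 24]);
translate([321, 127, 0]) cylinder(h = 397, r = 21);
translate([590, 127, 0]) cylinder(h = 397, r = 21);
translate([321, 442, 0]) cylinder(h = 397, r = 21);
translate([590, 442, 0]) cylinder(h = 397, r = 21);


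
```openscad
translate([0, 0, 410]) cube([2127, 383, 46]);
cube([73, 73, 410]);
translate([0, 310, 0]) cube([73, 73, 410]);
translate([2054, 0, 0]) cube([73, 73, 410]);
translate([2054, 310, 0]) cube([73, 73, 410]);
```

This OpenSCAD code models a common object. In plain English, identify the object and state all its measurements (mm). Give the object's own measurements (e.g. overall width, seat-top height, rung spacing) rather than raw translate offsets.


A long wooden bench with a 2127 mm (x) × 383 mm (y) seat, 46 mm thick, its top surface 456 mm above the floor. Four 73 mm square legs at the seat corners, flush with the edges, run from z = 0 to the seat underside.


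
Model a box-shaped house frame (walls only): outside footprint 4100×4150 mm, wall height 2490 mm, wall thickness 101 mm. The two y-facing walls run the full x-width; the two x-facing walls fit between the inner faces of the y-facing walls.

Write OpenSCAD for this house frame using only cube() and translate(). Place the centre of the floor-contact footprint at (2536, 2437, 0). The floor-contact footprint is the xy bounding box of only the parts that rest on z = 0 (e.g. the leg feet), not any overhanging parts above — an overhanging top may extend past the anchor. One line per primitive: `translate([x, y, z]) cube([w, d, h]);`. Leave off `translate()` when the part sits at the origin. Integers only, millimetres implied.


translate([486, 362, 0]) cube([4100, 101, 2490]);
translate([486, 4411, 0]) cube([4100, 101, 2490]);
translate([486, 463, 0]) cube([101, 3948, 2490]);
translate([4485, 463, 0]) cube([101, 3948, 2490]);


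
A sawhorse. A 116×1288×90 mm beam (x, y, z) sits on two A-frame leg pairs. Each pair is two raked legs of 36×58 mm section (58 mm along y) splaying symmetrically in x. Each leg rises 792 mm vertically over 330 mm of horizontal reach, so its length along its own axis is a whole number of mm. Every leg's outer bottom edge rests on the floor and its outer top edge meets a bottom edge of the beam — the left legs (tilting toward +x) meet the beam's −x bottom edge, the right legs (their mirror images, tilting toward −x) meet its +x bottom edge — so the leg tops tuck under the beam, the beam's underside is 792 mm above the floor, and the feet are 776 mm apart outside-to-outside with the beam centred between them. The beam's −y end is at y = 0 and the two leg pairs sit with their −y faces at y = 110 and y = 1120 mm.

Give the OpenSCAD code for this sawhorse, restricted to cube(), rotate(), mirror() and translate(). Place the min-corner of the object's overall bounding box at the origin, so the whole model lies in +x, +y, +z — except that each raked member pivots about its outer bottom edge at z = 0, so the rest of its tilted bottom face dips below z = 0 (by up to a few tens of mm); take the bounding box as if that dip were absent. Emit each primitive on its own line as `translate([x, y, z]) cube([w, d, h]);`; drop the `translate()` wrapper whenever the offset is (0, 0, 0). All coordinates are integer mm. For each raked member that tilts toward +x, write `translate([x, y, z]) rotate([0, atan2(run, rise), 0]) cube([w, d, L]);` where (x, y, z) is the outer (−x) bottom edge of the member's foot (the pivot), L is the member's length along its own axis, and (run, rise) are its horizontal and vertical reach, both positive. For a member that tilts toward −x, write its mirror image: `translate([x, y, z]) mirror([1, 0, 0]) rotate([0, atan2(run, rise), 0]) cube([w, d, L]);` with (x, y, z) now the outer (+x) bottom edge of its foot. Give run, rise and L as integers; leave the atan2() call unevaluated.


translate([330, 0, 792]) cube([116, 1288, 90]);
translate([0, 110, 0]) rotate([0, atan2(330, 792), 0]) cube([36, 58, 858]);
translate([776, 110, 0]) mirror([1, 0, 0]) rotate([0, atan2(330, 792), 0]) cube([36, 58, 858]);
translate([0, 1120, 0]) rotate([0, atan2(330, 792), 0]) cube([36, 58, 858]);
translate([776, 1120, 0]) mirror([1, 0, 0]) rotate([0, atan2(330, 792), 0]) cube([36, 58, 858]);


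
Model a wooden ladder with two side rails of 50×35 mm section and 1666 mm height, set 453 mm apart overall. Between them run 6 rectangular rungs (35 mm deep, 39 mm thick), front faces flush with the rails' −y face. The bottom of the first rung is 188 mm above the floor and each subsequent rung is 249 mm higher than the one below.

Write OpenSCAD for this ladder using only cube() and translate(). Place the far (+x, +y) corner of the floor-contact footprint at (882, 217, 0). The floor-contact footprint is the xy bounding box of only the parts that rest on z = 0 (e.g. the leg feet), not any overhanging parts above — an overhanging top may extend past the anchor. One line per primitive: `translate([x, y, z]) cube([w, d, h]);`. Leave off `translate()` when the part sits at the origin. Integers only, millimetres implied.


// rung span = 453 - 2*50 = 353
// rung[k] z = 188 + k*249
translate([429, 182, 0]) cube([50, 35, 1666]);
translate([832, 182, 0]) cube([50, 35, 1666]);
translate([479, 182, 188]) cube([353, 35, 39]);
translate([479, 182, 437]) cube([353, 35, 39]);
translate([479, 182, 686]) cube([353, 35, 39]);
translate([479, 182, 935]) cube([353, 35, 39]);
translate([479, 182, 1184]) cube([353, 35, 39]);
translate([479, 182, 1433]) cube([353, 35, 39]);


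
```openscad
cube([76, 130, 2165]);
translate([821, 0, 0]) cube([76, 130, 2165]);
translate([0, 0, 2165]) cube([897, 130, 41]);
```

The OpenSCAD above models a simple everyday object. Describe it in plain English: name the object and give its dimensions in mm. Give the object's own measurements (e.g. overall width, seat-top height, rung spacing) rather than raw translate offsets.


A door frame. The clear opening is 745 mm wide and 2165 mm high. Two 76 mm wide jambs, 130 mm deep, stand either side of the opening from the floor to the top of the opening. A 41 mm thick head sits across the top of both jambs, spanning the full outside width of the frame.


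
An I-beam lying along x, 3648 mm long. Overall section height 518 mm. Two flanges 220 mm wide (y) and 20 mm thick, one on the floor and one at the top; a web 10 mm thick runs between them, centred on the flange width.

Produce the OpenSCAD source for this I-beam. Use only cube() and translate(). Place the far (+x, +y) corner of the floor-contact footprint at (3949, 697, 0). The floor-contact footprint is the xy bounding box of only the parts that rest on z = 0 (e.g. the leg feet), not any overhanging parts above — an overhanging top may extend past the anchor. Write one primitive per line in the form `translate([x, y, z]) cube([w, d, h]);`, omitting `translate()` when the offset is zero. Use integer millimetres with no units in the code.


translate([301, 477, 0]) cube([3648, 220, 20]);
translate([301, 582, 20]) cube([3648, 10, 478]);
translate([301, 477, 498]) cube([3648, 220, 20]);


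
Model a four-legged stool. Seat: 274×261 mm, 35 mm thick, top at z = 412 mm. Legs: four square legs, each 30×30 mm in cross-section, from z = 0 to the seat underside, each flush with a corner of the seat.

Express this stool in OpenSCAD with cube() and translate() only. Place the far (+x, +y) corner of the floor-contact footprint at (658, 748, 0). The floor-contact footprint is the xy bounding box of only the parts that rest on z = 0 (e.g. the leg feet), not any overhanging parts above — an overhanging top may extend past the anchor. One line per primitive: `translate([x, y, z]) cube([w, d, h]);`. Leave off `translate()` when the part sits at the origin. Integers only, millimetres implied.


translate([384, 487, 377]) cube([274, 261, 35]);
translate([384, 487, 0]) cube([30, 30, 377]);
translate([628, 487, 0]) cube([30, 30, 377]);
translate([384, 718, 0]) cube([30, 30, 377]);
translate([628, 718, 0]) cube([30, 30, 377]);


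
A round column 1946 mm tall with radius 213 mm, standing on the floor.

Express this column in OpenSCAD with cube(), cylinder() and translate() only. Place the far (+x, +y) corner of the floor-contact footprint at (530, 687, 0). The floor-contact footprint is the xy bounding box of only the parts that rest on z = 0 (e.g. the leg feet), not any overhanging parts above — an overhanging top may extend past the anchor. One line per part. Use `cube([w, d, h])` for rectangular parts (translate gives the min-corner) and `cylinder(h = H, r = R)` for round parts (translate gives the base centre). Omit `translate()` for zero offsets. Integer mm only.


translate([317, 474, 0]) cylinder(h = 1946, r = 213);


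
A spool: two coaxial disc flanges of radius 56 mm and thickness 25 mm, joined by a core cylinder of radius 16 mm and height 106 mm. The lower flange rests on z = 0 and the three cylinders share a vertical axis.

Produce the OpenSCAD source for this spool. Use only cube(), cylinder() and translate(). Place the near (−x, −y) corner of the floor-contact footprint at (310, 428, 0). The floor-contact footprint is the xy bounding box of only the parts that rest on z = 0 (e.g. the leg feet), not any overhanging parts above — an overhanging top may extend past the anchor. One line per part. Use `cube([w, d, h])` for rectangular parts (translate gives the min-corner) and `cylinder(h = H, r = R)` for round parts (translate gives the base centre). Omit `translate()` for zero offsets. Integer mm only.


translate([366, 484, 0]) cylinder(h = 25, r = 56);
translate([366, 484, 25]) cylinder(h = 106, r = 16);
translate([366, 484, 131]) cylinder(h = 25, r = 56);


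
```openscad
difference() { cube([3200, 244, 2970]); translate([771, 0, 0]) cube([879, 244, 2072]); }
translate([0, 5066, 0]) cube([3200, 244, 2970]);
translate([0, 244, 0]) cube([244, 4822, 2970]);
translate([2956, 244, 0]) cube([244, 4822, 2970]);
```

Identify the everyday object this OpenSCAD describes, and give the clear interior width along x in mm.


A single room. The interior width is 2712 mm.

Four walls enclosing a rectangle with a door in the front wall — a room. Outside width 3200 minus two 244 mm walls gives 2712 mm.


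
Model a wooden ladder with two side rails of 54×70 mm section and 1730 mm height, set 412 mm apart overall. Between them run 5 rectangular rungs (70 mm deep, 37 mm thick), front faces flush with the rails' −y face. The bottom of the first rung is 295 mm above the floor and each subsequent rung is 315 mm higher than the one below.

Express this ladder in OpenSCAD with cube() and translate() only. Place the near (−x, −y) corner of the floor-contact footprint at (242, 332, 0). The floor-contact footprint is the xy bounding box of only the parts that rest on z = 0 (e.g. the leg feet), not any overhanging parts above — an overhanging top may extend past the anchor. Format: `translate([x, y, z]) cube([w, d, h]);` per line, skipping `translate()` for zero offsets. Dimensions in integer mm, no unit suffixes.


// rung span = 412 - 2*54 = 304
// rung[k] z = 295 + k*315
translate([242, 332, 0]) cube([54, 70, 1730]);
translate([600, 332, 0]) cube([54, 70, 1730]);
translate([296, 332, 295]) cube([304, 70, 37]);
translate([296, 332, 610]) cube([304, 70, 37]);
translate([296, 332, 925]) cube([304, 70, 37]);
translate([296, 332, 1240]) cube([304, 70, 37]);
translate([296, 332, 1555]) cube([304, 70, 37]);
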